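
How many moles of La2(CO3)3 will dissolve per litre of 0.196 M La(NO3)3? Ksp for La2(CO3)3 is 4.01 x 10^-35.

La2(CO3)3(s) ⇌ 2 La^3+(aq) + 3 CO3^2-(aq)
Ksp = [La^3+]^2[CO3^2-]^3
If s mol/L dissolves here, [La^3+] = 0.196 + 2s ≈ 0.196, [CO3^2-] = 3s (common-ion effect: La^3+ is already 0.196 M).
Ksp ≈ (0.196)^2 × (3s)^3
s = 3.38 x 10^-12 M
Check: 2s = 6.8 × 10^-12 ≪ 0.196, so the approximation is valid.

3.38 × 10^-12 M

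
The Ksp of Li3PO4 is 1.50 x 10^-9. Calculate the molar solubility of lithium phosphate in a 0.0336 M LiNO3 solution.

Li3PO4(s) ⇌ 3 Li^+(aq) + PO4^3-(aq)
Ksp = [Li^+]^3[PO4^3-]
Let s be the molar solubility in this solution. [Li^+] = 0.0336 + 3s ≈ 0.0336, [PO4^3-] = s (since Li^+ from LiNO3 dominates).
Ksp ≈ (0.0336)^3 × s
s = 3.95 × 10^-5 M
Check: 3s = 1.2 × 10^-4 ≪ 0.0336, so the approximation is valid.

s ≈ 3.95e-5 M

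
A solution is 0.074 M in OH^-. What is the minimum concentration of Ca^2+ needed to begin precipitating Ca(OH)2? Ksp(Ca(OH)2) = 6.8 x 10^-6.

Ca(OH)2(s) ⇌ Ca^2+(aq) + 2 OH^-(aq)
Ksp = [Ca^2+][OH^-]^2
Precipitation begins when Q = Ksp. With [OH^-] = 0.074 M:
6.8 x 10^-6 = (0.074)^2 × [Ca^2+]
[Ca^2+] = (6.8 x 10^-6 / 5.48 x 10^-3) = 1.2 × 10^-3 M

[Ca^2+] = 1.2 × 10^-3 M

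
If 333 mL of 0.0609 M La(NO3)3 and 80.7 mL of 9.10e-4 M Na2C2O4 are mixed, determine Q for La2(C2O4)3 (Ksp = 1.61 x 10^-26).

1.34 × 10^-14

Total volume = 333 + 80.7 = 413.7 mL.
[La^3+] = 6.09 × 10^-2 × (333/413.7) = 4.902 × 10^-2 M
[C2O4^2-] = 9.10 × 10^-4 × (80.7/413.7) = 1.775 x 10^-4 M
La2(C2O4)3(s) ⇌ 2 La^3+(aq) + 3 C2O4^2-(aq), so Q = [La^3+]^2[C2O4^2-]^3
Q = (4.902 × 10^-2)^2(1.775 × 10^-4)^3 = 1.34 × 10^-14
Q > Ksp, so La2(C2O4)3 will precipitate.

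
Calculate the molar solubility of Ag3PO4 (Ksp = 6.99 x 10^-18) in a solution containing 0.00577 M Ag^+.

Ag3PO4(s) ⇌ 3 Ag^+ + PO4^3-
Ksp = [Ag^+]^3[PO4^3-]
If s mol/L dissolves here, [Ag^+] = 0.00577 + 3s ≈ 0.00577, [PO4^3-] = s (Ksp is small, so little additional dissolves).
Ksp ≈ (0.00577)^3 × s
s = 3.64 × 10^-11 M
Check: 3s = 1.1 x 10^-10 ≪ 0.00577, so the approximation is valid.

s = 3.64 × 10^-11 M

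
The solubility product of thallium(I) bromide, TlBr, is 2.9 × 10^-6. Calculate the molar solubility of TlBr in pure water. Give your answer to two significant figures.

1.7 x 10^-3 M

TlBr(s) <=> Tl^+(aq) + Br^-(aq)
Ksp = [Tl^+][Br^-]
Let s = molar solubility. Then [Tl^+] = s and [Br^-] = s.
Ksp = (s)(s) = s^2
s = (2.9 × 10^-6)^(1/2) = 1.7 × 10^-3 M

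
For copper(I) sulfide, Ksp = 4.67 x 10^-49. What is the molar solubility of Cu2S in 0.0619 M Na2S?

Cu2S(s) ⇌ 2 Cu^+(aq) + S^2-(aq)
Ksp = [Cu^+]^2[S^2-]
Let s = moles of Cu2S that dissolve per litre. [Cu^+] = 2s, [S^2-] = 0.0619 + s ≈ 0.0619 (Ksp is small, so little additional dissolves).
Ksp ≈ (2s)^2 × 0.0619
s = 1.37 x 10^-24 M
Check: s = 1.4 × 10^-24 ≪ 0.0619, so the approximation is valid.

s = 1.37 x 10^-24 M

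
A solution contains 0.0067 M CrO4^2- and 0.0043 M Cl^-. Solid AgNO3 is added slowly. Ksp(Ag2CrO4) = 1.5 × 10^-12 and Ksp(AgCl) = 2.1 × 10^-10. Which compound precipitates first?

AgCl

Precipitation of each salt starts when its ion product equals its Ksp.
For Ag2CrO4: 1.5 × 10^-12 = 0.0067 × [Ag^+]^2  ⇒  [Ag^+] = 1.5 x 10^-5 M.
For AgCl: 2.1 × 10^-10 = 0.0043 × [Ag^+]  ⇒  [Ag^+] = 4.9 × 10^-8 M.
The salt with the lower threshold [Ag^+] precipitates first: AgCl.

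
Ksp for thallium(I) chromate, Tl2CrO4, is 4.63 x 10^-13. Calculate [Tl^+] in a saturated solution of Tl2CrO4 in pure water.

Tl2CrO4(s) ⇌ 2 Tl^+ + CrO4^2-
Ksp = [Tl^+]^2[CrO4^2-]
For each mole of Tl2CrO4 that dissolves: [Tl^+] = 2s, [CrO4^2-] = s.
Ksp = (2s)^2s = 4s^3
s = (4.63 x 10^-13 / 4)^(1/3) = 4.873 x 10^-5 M
[Tl^+] = 2s = 9.75 × 10^-5 M

[Tl^+] ≈ 9.75e-5 M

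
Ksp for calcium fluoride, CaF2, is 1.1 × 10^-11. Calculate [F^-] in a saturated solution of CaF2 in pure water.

CaF2(s) ⇌ Ca^2+ + 2 F^-
Ksp = [Ca^2+][F^-]^2
Let s = molar solubility. Then [Ca^2+] = s and [F^-] = 2s.
Ksp = s(2s)^2 = 4s^3
Solving, s = (1.1 × 10^-11/4)^(1/3) = 1.40 × 10^-4 M
[F^-] = 2s = 2.8 x 10^-4 M

[F^-] = 2.8 × 10^-4 M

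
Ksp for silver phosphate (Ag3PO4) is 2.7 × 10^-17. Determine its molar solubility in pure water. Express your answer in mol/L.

3.2e-5 M

Ag3PO4(s) <=> 3 Ag^+(aq) + PO4^3-(aq)
Ksp = [Ag^+]^3[PO4^3-]
If s mol/L of Ag3PO4 dissolves, [Ag^+] = 3s and [PO4^3-] = s.
Substituting: Ksp = (3s)^3s = 27s^4
s = (2.7 × 10^-17 / 27)^(1/4) = 3.2 × 10^-5 M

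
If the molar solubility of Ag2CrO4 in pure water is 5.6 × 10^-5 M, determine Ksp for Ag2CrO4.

Ag2CrO4(s) ⇌ 2 Ag^+ + CrO4^2-
For each mole of Ag2CrO4 that dissolves: [Ag^+] = 2s, [CrO4^2-] = s.
Ksp = [Ag^+]^2[CrO4^2-]
Ksp = (2s)^2s = 4s^3
Ksp = 4 × (5.6 × 10^-5)^3 = 7.0 x 10^-13

Ksp ≈ 7.0 x 10^-13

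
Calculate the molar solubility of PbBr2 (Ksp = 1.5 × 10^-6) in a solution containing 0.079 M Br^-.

PbBr2(s) <=> Pb^2+ + 2 Br^-
Ksp = [Pb^2+][Br^-]^2
Let s be the molar solubility in this solution. [Pb^2+] = s, [Br^-] = 0.079 + 2s ≈ 0.079 (common-ion effect: Br^- is already 0.079 M).
Ksp ≈ s × (0.079)^2
s = 2.4 x 10^-4 M
Check: 2s = 4.8 x 10^-4 ≪ 0.079, so the approximation is valid.

s = 2.4 x 10^-4 M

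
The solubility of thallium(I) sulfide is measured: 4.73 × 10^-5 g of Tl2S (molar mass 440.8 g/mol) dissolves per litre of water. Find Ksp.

4.94 × 10^-21

Molar solubility s = (4.73 × 10^-5 g/L) / (440.8 g/mol) = 1.073 × 10^-7 M.
Tl2S(s) ⇌ 2 Tl^+(aq) + S^2-(aq)
Let s = molar solubility. Then [Tl^+] = 2s and [S^2-] = s.
Ksp = [Tl^+]^2[S^2-]
Ksp = (2s)^2s = 4s^3
Ksp = 4 × (1.073 × 10^-7)^3 = 4.94 × 10^-21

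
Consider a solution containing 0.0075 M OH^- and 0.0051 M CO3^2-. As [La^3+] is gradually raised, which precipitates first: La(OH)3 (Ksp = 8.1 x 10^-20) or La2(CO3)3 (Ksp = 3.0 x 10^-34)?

Each salt begins to precipitate when Q = Ksp, i.e. when [La^3+] reaches its threshold.
For La(OH)3: 8.1 x 10^-20 = (0.0075)^3 × [La^3+]  ⇒  [La^3+] = 1.9 x 10^-13 M.
For La2(CO3)3: 3.0 x 10^-34 = (0.0051)^3 × [La^3+]^2  ⇒  [La^3+] = 4.8 × 10^-14 M.
The salt with the lower threshold [La^3+] precipitates first: La2(CO3)3.

La2(CO3)3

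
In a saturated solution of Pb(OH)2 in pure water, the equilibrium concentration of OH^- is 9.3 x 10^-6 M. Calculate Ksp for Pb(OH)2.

4.0 x 10^-16

Pb(OH)2(s) <=> Pb^2+ + 2 OH^-
Stoichiometry gives [Pb^2+] = (1/2)[OH^-] = 4.65 × 10^-6 M.
Ksp = [Pb^2+][OH^-]^2
Ksp = 4.65 × 10^-6 × (9.3 x 10^-6)^2 = 4.0 x 10^-16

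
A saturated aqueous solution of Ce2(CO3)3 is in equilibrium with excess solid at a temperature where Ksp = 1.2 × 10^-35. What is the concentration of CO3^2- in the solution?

Ce2(CO3)3(s) ⇌ 2 Ce^3+(aq) + 3 CO3^2-(aq)
Ksp = [Ce^3+]^2[CO3^2-]^3
With molar solubility s: [Ce^3+] = 2s, [CO3^2-] = 3s.
Substituting: Ksp = (2s)^2(3s)^3 = 108s^5
s = (1.2 × 10^-35 / 108)^(1/5) = 4.07 x 10^-8 M
[CO3^2-] = 3s = 1.2 x 10^-7 M

[CO3^2-] ≈ 1.2 × 10^-7 M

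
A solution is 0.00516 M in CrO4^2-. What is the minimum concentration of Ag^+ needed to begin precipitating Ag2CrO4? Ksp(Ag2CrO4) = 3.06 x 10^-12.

Ag2CrO4(s) <=> 2 Ag^+(aq) + CrO4^2-(aq)
Ksp = [Ag^+]^2[CrO4^2-]
Precipitation begins when Q = Ksp. With [CrO4^2-] = 0.00516 M:
3.06 x 10^-12 = (0.00516) × [Ag^+]^2
[Ag^+] = (3.06 x 10^-12 / 5.16 x 10^-3)^(1/2) = 2.44 × 10^-5 M

[Ag^+] = 2.44e-5 M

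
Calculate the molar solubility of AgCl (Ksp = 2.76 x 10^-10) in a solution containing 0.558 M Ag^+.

AgCl(s) <=> Ag^+ + Cl^-
Ksp = [Ag^+][Cl^-]
Let s = moles of AgCl that dissolve per litre. [Ag^+] = 0.558 + s ≈ 0.558, [Cl^-] = s (since the Ag^+ already present dominates).
Ksp ≈ 0.558 × s
s = 4.95 x 10^-10 M
Check: s = 4.9 × 10^-10 ≪ 0.558, so the approximation is valid.

s = 4.95 x 10^-10 M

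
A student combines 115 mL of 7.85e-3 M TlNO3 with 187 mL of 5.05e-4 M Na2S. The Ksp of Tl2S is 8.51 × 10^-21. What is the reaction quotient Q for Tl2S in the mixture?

2.79e-9

Total volume = 115 + 187 = 302 mL.
[Tl^+] = 7.85 x 10^-3 × (115/302) = 2.989 × 10^-3 M
[S^2-] = 5.05 × 10^-4 × (187/302) = 3.127 × 10^-4 M
Tl2S(s) ⇌ 2 Tl^+ + S^2-, so Q = [Tl^+]^2[S^2-]
Q = (2.989 × 10^-3)^2(3.127 × 10^-4) = 2.79 x 10^-9
Q > Ksp, so Tl2S will precipitate.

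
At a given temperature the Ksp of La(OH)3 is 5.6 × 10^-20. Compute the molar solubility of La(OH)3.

La(OH)3(s) <=> La^3+ + 3 OH^-
Ksp = [La^3+][OH^-]^3
If s mol/L of La(OH)3 dissolves, [La^3+] = s and [OH^-] = 3s.
So Ksp = s × (3s)^3 = 27s^4
Solving, s = (5.6 × 10^-20/27)^(1/4) = 6.7 × 10^-6 M

s = 6.7e-6 M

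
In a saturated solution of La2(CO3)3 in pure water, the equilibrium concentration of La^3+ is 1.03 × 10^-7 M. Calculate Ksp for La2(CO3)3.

La2(CO3)3(s) ⇌ 2 La^3+ + 3 CO3^2-
Stoichiometry gives [CO3^2-] = (3/2)[La^3+] = 1.545 × 10^-7 M.
Ksp = [La^3+]^2[CO3^2-]^3
Ksp = (1.03 × 10^-7)^2 × (1.545 × 10^-7)^3 = 3.91 × 10^-35

Ksp ≈ 3.91 x 10^-35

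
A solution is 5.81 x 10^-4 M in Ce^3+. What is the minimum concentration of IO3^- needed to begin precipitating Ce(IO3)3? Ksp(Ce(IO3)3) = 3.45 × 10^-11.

3.90e-3 M

Ce(IO3)3(s) ⇌ Ce^3+ + 3 IO3^-
Ksp = [Ce^3+][IO3^-]^3
Precipitation begins when Q = Ksp. With [Ce^3+] = 5.81 x 10^-4 M:
3.45 × 10^-11 = (5.81 x 10^-4) × [IO3^-]^3
[IO3^-] = (3.45 × 10^-11 / 5.81 × 10^-4)^(1/3) = 3.90 × 10^-3 M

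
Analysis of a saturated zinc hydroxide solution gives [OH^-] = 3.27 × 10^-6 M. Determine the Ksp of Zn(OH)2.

Zn(OH)2(s) <=> Zn^2+ + 2 OH^-
Stoichiometry gives [Zn^2+] = (1/2)[OH^-] = 1.635 x 10^-6 M.
Ksp = [Zn^2+][OH^-]^2
Ksp = 1.635 × 10^-6 × (3.27 x 10^-6)^2 = 1.75 × 10^-17

Ksp = 1.75e-17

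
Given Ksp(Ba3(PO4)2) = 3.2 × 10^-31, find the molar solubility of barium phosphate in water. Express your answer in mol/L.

s = 3.1 x 10^-7 M

Ba3(PO4)2(s) <=> 3 Ba^2+ + 2 PO4^3-
Ksp = [Ba^2+]^3[PO4^3-]^2
Let s = molar solubility. Then [Ba^2+] = 3s and [PO4^3-] = 2s.
Ksp = (3s)^3(2s)^2 = 108s^5
Solving, s = (3.2 × 10^-31/108)^(1/5) = 3.1 × 10^-7 M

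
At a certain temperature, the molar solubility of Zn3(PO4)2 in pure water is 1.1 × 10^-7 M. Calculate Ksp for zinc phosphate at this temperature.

Ksp = 1.7 × 10^-33

Zn3(PO4)2(s) ⇌ 3 Zn^2+(aq) + 2 PO4^3-(aq)
For each mole of Zn3(PO4)2 that dissolves: [Zn^2+] = 3s, [PO4^3-] = 2s.
Ksp = [Zn^2+]^3[PO4^3-]^2
Substituting: Ksp = (3s)^3(2s)^2 = 108s^5
Ksp = 108 × (1.1 x 10^-7)^5 = 1.7 × 10^-33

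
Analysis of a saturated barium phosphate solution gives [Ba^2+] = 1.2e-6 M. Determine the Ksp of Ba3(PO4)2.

Ba3(PO4)2(s) <=> 3 Ba^2+(aq) + 2 PO4^3-(aq)
Stoichiometry gives [PO4^3-] = (2/3)[Ba^2+] = 8.00 × 10^-7 M.
Ksp = [Ba^2+]^3[PO4^3-]^2
Ksp = (1.2 x 10^-6)^3 × (8.00 × 10^-7)^2 = 1.1 × 10^-30

1.1 × 10^-30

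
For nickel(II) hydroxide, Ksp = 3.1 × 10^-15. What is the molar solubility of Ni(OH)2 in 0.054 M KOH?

s = 1.1 × 10^-12 M

Ni(OH)2(s) <=> Ni^2+(aq) + 2 OH^-(aq)
Ksp = [Ni^2+][OH^-]^2
Let s be the molar solubility in this solution. [Ni^2+] = s, [OH^-] = 0.054 + 2s ≈ 0.054 (Ksp is small, so little additional dissolves).
Ksp ≈ s × (0.054)^2
s = 1.1 × 10^-12 M
Check: 2s = 2.1 × 10^-12 ≪ 0.054, so the approximation is valid.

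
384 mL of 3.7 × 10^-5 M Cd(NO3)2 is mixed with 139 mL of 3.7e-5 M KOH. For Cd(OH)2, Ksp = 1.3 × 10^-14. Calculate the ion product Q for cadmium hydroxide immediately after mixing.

Q ≈ 2.6 × 10^-15

Total volume = 384 + 139 = 523 mL.
[Cd^2+] = 3.7 × 10^-5 × (384/523) = 2.72 × 10^-5 M
[OH^-] = 3.7 × 10^-5 × (139/523) = 9.83 × 10^-6 M
Cd(OH)2(s) ⇌ Cd^2+(aq) + 2 OH^-(aq), so Q = [Cd^2+][OH^-]^2
Q = (2.72 x 10^-5)(9.83 × 10^-6)^2 = 2.6 × 10^-15
Q < Ksp, so no precipitate of Cd(OH)2 forms.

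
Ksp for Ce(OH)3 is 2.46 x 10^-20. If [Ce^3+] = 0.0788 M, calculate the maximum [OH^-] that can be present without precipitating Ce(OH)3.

[OH^-] ≈ 6.78e-7 M

Ce(OH)3(s) <=> Ce^3+(aq) + 3 OH^-(aq)
Ksp = [Ce^3+][OH^-]^3
Precipitation begins when Q = Ksp. With [Ce^3+] = 0.0788 M:
2.46 x 10^-20 = (0.0788) × [OH^-]^3
[OH^-] = (2.46 x 10^-20 / 7.88 × 10^-2)^(1/3) = 6.78 × 10^-7 M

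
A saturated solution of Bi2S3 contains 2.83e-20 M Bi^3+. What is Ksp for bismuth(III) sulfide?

Bi2S3(s) ⇌ 2 Bi^3+(aq) + 3 S^2-(aq)
Stoichiometry gives [S^2-] = (3/2)[Bi^3+] = 4.245 × 10^-20 M.
Ksp = [Bi^3+]^2[S^2-]^3
Ksp = (2.83 × 10^-20)^2 × (4.245 x 10^-20)^3 = 6.13 × 10^-98

Ksp = 6.13e-98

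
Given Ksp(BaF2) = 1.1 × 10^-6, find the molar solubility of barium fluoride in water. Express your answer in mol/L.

s ≈ 6.5e-3 M

BaF2(s) ⇌ Ba^2+ + 2 F^-
Ksp = [Ba^2+][F^-]^2
Let s = molar solubility. Then [Ba^2+] = s and [F^-] = 2s.
Ksp = s(2s)^2 = 4s^3
s^3 = 1.1 × 10^-6 / 4, so s = 6.5 × 10^-3 M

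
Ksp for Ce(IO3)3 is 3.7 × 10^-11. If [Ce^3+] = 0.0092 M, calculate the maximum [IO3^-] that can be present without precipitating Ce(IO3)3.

[IO3^-] = 1.6 x 10^-3 M

Ce(IO3)3(s) <=> Ce^3+ + 3 IO3^-
Ksp = [Ce^3+][IO3^-]^3
Precipitation begins when Q = Ksp. With [Ce^3+] = 0.0092 M:
3.7 × 10^-11 = (0.0092) × [IO3^-]^3
[IO3^-] = (3.7 × 10^-11 / 9.2 × 10^-3)^(1/3) = 1.6 × 10^-3 M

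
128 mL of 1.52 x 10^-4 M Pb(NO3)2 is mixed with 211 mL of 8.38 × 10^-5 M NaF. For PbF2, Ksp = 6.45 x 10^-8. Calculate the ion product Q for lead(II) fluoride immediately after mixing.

1.56 × 10^-13

Total volume = 128 + 211 = 339 mL.
[Pb^2+] = 1.52 × 10^-4 × (128/339) = 5.739 × 10^-5 M
[F^-] = 8.38 × 10^-5 × (211/339) = 5.216 × 10^-5 M
PbF2(s) <=> Pb^2+ + 2 F^-, so Q = [Pb^2+][F^-]^2
Q = (5.739 × 10^-5)(5.216 × 10^-5)^2 = 1.56 × 10^-13
Q < Ksp, so no precipitate of PbF2 forms.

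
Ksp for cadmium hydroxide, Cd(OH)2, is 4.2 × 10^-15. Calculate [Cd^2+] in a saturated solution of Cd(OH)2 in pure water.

Cd(OH)2(s) <=> Cd^2+ + 2 OH^-
Ksp = [Cd^2+][OH^-]^2
With molar solubility s: [Cd^2+] = s, [OH^-] = 2s.
Ksp = s(2s)^2 = 4s^3
Solving, s = (4.2 × 10^-15/4)^(1/3) = 1.02 x 10^-5 M
[Cd^2+] = s = 1.0 x 10^-5 M

[Cd^2+] ≈ 1.0 × 10^-5 M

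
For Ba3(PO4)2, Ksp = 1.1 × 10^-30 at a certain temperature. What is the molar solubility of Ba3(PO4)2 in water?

Ba3(PO4)2(s) <=> 3 Ba^2+(aq) + 2 PO4^3-(aq)
Ksp = [Ba^2+]^3[PO4^3-]^2
With molar solubility s: [Ba^2+] = 3s, [PO4^3-] = 2s.
Ksp = (3s)^3(2s)^2 = 108s^5
s^5 = 1.1 × 10^-30 / 108, so s = 4.0 × 10^-7 M

s ≈ 4.0 × 10^-7 M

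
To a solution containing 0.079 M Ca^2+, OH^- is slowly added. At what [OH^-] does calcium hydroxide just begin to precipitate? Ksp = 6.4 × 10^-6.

[OH^-] ≈ 9.0 × 10^-3 M

Ca(OH)2(s) <=> Ca^2+ + 2 OH^-
Ksp = [Ca^2+][OH^-]^2
Precipitation begins when Q = Ksp. With [Ca^2+] = 0.079 M:
6.4 × 10^-6 = (0.079) × [OH^-]^2
[OH^-] = (6.4 × 10^-6 / 7.9 x 10^-2)^(1/2) = 9.0 × 10^-3 M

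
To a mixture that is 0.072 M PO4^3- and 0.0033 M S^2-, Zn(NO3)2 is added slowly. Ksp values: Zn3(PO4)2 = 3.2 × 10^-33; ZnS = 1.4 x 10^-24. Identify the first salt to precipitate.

ZnS

Precipitation of each salt starts when its ion product equals its Ksp.
For Zn3(PO4)2: 3.2 × 10^-33 = (0.072)^2 × [Zn^2+]^3  ⇒  [Zn^2+] = 8.5 × 10^-11 M.
For ZnS: 1.4 x 10^-24 = 0.0033 × [Zn^2+]  ⇒  [Zn^2+] = 4.2 × 10^-22 M.
The salt with the lower threshold [Zn^2+] precipitates first: ZnS.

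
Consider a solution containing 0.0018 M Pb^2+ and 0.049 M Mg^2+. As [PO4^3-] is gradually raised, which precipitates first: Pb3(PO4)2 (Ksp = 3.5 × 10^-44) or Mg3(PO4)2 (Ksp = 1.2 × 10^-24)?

Pb3(PO4)2

Each salt begins to precipitate when Q = Ksp, i.e. when [PO4^3-] reaches its threshold.
For Pb3(PO4)2: 3.5 × 10^-44 = (0.0018)^3 × [PO4^3-]^2  ⇒  [PO4^3-] = 2.4 x 10^-18 M.
For Mg3(PO4)2: 1.2 × 10^-24 = (0.049)^3 × [PO4^3-]^2  ⇒  [PO4^3-] = 1.0 x 10^-10 M.
The salt with the lower threshold [PO4^3-] precipitates first: Pb3(PO4)2.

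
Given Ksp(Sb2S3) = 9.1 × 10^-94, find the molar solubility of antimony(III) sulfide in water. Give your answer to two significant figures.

Sb2S3(s) ⇌ 2 Sb^3+(aq) + 3 S^2-(aq)
Ksp = [Sb^3+]^2[S^2-]^3
For each mole of Sb2S3 that dissolves: [Sb^3+] = 2s, [S^2-] = 3s.
Ksp = (2s)^2(3s)^3 = 108s^5
s = (9.1 × 10^-94 / 108)^(1/5) = 9.7 × 10^-20 M

s ≈ 9.7 x 10^-20 M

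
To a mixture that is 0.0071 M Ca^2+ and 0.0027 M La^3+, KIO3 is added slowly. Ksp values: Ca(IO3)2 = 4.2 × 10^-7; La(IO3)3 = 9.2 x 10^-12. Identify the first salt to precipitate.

La(IO3)3

Precipitation of each salt starts when its ion product equals its Ksp.
For Ca(IO3)2: 4.2 × 10^-7 = 0.0071 × [IO3^-]^2  ⇒  [IO3^-] = 7.7 x 10^-3 M.
For La(IO3)3: 9.2 x 10^-12 = 0.0027 × [IO3^-]^3  ⇒  [IO3^-] = 1.5 × 10^-3 M.
The salt with the lower threshold [IO3^-] precipitates first: La(IO3)3.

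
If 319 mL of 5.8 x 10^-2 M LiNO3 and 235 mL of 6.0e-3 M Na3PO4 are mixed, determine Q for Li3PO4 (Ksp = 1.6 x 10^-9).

Total volume = 319 + 235 = 554 mL.
[Li^+] = 5.8 × 10^-2 × (319/554) = 3.34 x 10^-2 M
[PO4^3-] = 6.0 × 10^-3 × (235/554) = 2.55 × 10^-3 M
Li3PO4(s) ⇌ 3 Li^+ + PO4^3-, so Q = [Li^+]^3[PO4^3-]
Q = (3.34 x 10^-2)^3(2.55 x 10^-3) = 9.5 × 10^-8
Q > Ksp, so Li3PO4 will precipitate.

Q ≈ 9.5 x 10^-8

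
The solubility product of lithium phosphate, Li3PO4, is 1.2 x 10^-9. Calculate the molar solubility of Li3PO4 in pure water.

Li3PO4(s) ⇌ 3 Li^+ + PO4^3-
Ksp = [Li^+]^3[PO4^3-]
If s mol/L of Li3PO4 dissolves, [Li^+] = 3s and [PO4^3-] = s.
Ksp = (3s)^3s = 27s^4
s = (1.2 x 10^-9 / 27)^(1/4) = 2.6 × 10^-3 M

s ≈ 2.6e-3 M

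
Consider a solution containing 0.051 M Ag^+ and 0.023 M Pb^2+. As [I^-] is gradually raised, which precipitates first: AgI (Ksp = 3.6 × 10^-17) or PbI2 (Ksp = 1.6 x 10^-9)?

Each salt begins to precipitate when Q = Ksp, i.e. when [I^-] reaches its threshold.
For AgI: 3.6 × 10^-17 = 0.051 × [I^-]  ⇒  [I^-] = 7.1 × 10^-16 M.
For PbI2: 1.6 x 10^-9 = 0.023 × [I^-]^2  ⇒  [I^-] = 2.6 × 10^-4 M.
The salt with the lower threshold [I^-] precipitates first: AgI.

AgI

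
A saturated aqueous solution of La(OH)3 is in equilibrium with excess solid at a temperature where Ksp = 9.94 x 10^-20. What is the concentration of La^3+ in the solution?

[La^3+] ≈ 7.79 × 10^-6 M

La(OH)3(s) <=> La^3+ + 3 OH^-
Ksp = [La^3+][OH^-]^3
If s mol/L of La(OH)3 dissolves, [La^3+] = s and [OH^-] = 3s.
Ksp = s(3s)^3 = 27s^4
Solving, s = (9.94 x 10^-20/27)^(1/4) = 7.789 x 10^-6 M
[La^3+] = s = 7.79 x 10^-6 M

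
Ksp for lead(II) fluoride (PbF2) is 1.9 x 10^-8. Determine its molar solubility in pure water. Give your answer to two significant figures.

PbF2(s) ⇌ Pb^2+(aq) + 2 F^-(aq)
Ksp = [Pb^2+][F^-]^2
Let s = molar solubility. Then [Pb^2+] = s and [F^-] = 2s.
Ksp = s(2s)^2 = 4s^3
Solving, s = (1.9 x 10^-8/4)^(1/3) = 1.7 × 10^-3 M

1.7 × 10^-3 M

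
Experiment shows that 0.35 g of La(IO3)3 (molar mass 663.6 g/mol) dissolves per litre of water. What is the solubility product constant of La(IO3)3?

Ksp ≈ 2.1 × 10^-12

Molar solubility s = (3.5 x 10^-1 g/L) / (663.6 g/mol) = 5.27 × 10^-4 M.
La(IO3)3(s) <=> La^3+(aq) + 3 IO3^-(aq)
If s mol/L of La(IO3)3 dissolves, [La^3+] = s and [IO3^-] = 3s.
Ksp = [La^3+][IO3^-]^3
So Ksp = s × (3s)^3 = 27s^4
With s = 5.27 x 10^-4: Ksp = 2.1 × 10^-12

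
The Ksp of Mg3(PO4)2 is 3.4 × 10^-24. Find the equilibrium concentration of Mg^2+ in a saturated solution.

2.4e-5 M

Mg3(PO4)2(s) <=> 3 Mg^2+ + 2 PO4^3-
Ksp = [Mg^2+]^3[PO4^3-]^2
For each mole of Mg3(PO4)2 that dissolves: [Mg^2+] = 3s, [PO4^3-] = 2s.
Ksp = (3s)^3(2s)^2 = 108s^5
Solving, s = (3.4 × 10^-24/108)^(1/5) = 7.94 x 10^-6 M
[Mg^2+] = 3s = 2.4 x 10^-5 M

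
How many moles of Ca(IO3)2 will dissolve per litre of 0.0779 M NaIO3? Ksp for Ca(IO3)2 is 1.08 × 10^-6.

Ca(IO3)2(s) ⇌ Ca^2+(aq) + 2 IO3^-(aq)
Ksp = [Ca^2+][IO3^-]^2
Let s = moles of Ca(IO3)2 that dissolve per litre. [Ca^2+] = s, [IO3^-] = 0.0779 + 2s ≈ 0.0779 (Ksp is small, so little additional dissolves).
Ksp ≈ s × (0.0779)^2
s = 1.78 x 10^-4 M
Check: 2s = 3.6 × 10^-4 ≪ 0.0779, so the approximation is valid.

1.78 × 10^-4 M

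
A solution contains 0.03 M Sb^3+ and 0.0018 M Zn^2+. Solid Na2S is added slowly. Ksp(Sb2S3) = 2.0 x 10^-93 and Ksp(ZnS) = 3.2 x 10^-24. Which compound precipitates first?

Each salt begins to precipitate when Q = Ksp, i.e. when [S^2-] reaches its threshold.
For Sb2S3: 2.0 x 10^-93 = (0.03)^2 × [S^2-]^3  ⇒  [S^2-] = 1.3 × 10^-30 M.
For ZnS: 3.2 x 10^-24 = 0.0018 × [S^2-]  ⇒  [S^2-] = 1.8 × 10^-21 M.
The salt with the lower threshold [S^2-] precipitates first: Sb2S3.

Sb2S3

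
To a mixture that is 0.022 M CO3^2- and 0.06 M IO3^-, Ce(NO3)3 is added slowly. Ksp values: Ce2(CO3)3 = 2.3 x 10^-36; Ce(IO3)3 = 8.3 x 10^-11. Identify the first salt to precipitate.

Ce2(CO3)3

Each salt begins to precipitate when Q = Ksp, i.e. when [Ce^3+] reaches its threshold.
For Ce2(CO3)3: 2.3 x 10^-36 = (0.022)^3 × [Ce^3+]^2  ⇒  [Ce^3+] = 4.6 × 10^-16 M.
For Ce(IO3)3: 8.3 x 10^-11 = (0.06)^3 × [Ce^3+]  ⇒  [Ce^3+] = 3.8 x 10^-7 M.
The salt with the lower threshold [Ce^3+] precipitates first: Ce2(CO3)3.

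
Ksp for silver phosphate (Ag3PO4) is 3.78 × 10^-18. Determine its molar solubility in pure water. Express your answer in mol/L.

Ag3PO4(s) ⇌ 3 Ag^+ + PO4^3-
Ksp = [Ag^+]^3[PO4^3-]
With molar solubility s: [Ag^+] = 3s, [PO4^3-] = s.
Ksp = (3s)^3s = 27s^4
s^4 = 3.78 × 10^-18 / 27, so s = 1.93 × 10^-5 M

s ≈ 1.93 × 10^-5 M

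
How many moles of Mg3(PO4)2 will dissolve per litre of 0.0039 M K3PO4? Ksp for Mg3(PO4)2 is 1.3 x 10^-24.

1.5e-7 M

Mg3(PO4)2(s) ⇌ 3 Mg^2+ + 2 PO4^3-
Ksp = [Mg^2+]^3[PO4^3-]^2
If s mol/L dissolves here, [Mg^2+] = 3s, [PO4^3-] = 0.0039 + 2s ≈ 0.0039 (common-ion effect: PO4^3- is already 0.0039 M).
Ksp ≈ (3s)^3 × (0.0039)^2
s = 1.5 x 10^-7 M
Check: 2s = 2.9 × 10^-7 ≪ 0.0039, so the approximation is valid.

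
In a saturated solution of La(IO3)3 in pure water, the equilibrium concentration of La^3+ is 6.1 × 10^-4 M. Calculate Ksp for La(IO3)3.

3.7 × 10^-12

La(IO3)3(s) ⇌ La^3+ + 3 IO3^-
Stoichiometry gives [IO3^-] = (3/1)[La^3+] = 1.83 x 10^-3 M.
Ksp = [La^3+][IO3^-]^3
Ksp = 6.1 x 10^-4 × (1.83 × 10^-3)^3 = 3.7 × 10^-12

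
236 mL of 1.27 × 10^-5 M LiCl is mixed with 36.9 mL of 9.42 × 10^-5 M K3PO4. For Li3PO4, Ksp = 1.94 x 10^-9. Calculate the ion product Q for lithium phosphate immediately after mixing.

Total volume = 236 + 36.9 = 272.9 mL.
[Li^+] = 1.27 × 10^-5 × (236/272.9) = 1.098 × 10^-5 M
[PO4^3-] = 9.42 x 10^-5 × (36.9/272.9) = 1.274 × 10^-5 M
Li3PO4(s) ⇌ 3 Li^+(aq) + PO4^3-(aq), so Q = [Li^+]^3[PO4^3-]
Q = (1.098 × 10^-5)^3(1.274 × 10^-5) = 1.69 × 10^-20
Q < Ksp, so no precipitate of Li3PO4 forms.

1.69 × 10^-20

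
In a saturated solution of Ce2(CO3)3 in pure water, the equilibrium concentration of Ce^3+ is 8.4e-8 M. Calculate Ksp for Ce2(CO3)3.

Ksp = 1.4 × 10^-35

Ce2(CO3)3(s) ⇌ 2 Ce^3+(aq) + 3 CO3^2-(aq)
Stoichiometry gives [CO3^2-] = (3/2)[Ce^3+] = 1.26 × 10^-7 M.
Ksp = [Ce^3+]^2[CO3^2-]^3
Ksp = (8.4 x 10^-8)^2 × (1.26 x 10^-7)^3 = 1.4 × 10^-35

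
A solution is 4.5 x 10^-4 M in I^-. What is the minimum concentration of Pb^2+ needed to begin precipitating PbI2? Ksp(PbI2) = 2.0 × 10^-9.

[Pb^2+] = 9.9e-3 M

PbI2(s) ⇌ Pb^2+(aq) + 2 I^-(aq)
Ksp = [Pb^2+][I^-]^2
Precipitation begins when Q = Ksp. With [I^-] = 4.5 x 10^-4 M:
2.0 × 10^-9 = (4.5 x 10^-4)^2 × [Pb^2+]
[Pb^2+] = (2.0 × 10^-9 / 2.03 × 10^-7) = 9.9 × 10^-3 M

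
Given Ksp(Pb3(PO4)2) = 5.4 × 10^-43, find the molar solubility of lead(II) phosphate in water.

Pb3(PO4)2(s) <=> 3 Pb^2+(aq) + 2 PO4^3-(aq)
Ksp = [Pb^2+]^3[PO4^3-]^2
If s mol/L of Pb3(PO4)2 dissolves, [Pb^2+] = 3s and [PO4^3-] = 2s.
Substituting: Ksp = (3s)^3(2s)^2 = 108s^5
s = (5.4 × 10^-43 / 108)^(1/5) = 1.4 × 10^-9 M

s = 1.4 x 10^-9 M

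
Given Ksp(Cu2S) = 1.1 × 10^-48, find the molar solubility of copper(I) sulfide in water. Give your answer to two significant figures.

Cu2S(s) <=> 2 Cu^+(aq) + S^2-(aq)
Ksp = [Cu^+]^2[S^2-]
Let s = molar solubility. Then [Cu^+] = 2s and [S^2-] = s.
Ksp = (2s)^2s = 4s^3
s^3 = 1.1 × 10^-48 / 4, so s = 6.5 × 10^-17 M

s = 6.5e-17 M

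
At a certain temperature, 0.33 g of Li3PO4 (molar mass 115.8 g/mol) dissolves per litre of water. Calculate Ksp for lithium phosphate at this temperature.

Molar solubility s = (3.3 × 10^-1 g/L) / (115.8 g/mol) = 2.85 × 10^-3 M.
Li3PO4(s) ⇌ 3 Li^+ + PO4^3-
Let s = molar solubility. Then [Li^+] = 3s and [PO4^3-] = s.
Ksp = [Li^+]^3[PO4^3-]
So Ksp = (3s)^3 × s = 27s^4
Ksp = 27 × (2.85 x 10^-3)^4 = 1.8 × 10^-9

Ksp ≈ 1.8e-9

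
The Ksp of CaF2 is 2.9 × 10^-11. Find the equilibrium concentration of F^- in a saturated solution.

CaF2(s) ⇌ Ca^2+(aq) + 2 F^-(aq)
Ksp = [Ca^2+][F^-]^2
Let s = molar solubility. Then [Ca^2+] = s and [F^-] = 2s.
So Ksp = s × (2s)^2 = 4s^3
Solving, s = (2.9 × 10^-11/4)^(1/3) = 1.94 × 10^-4 M
[F^-] = 2s = 3.9 x 10^-4 M

[F^-] = 3.9 × 10^-4 M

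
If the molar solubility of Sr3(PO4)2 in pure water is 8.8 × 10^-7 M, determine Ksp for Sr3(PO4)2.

Sr3(PO4)2(s) <=> 3 Sr^2+ + 2 PO4^3-
If s mol/L of Sr3(PO4)2 dissolves, [Sr^2+] = 3s and [PO4^3-] = 2s.
Ksp = [Sr^2+]^3[PO4^3-]^2
Ksp = (3s)^3(2s)^2 = 108s^5
With s = 8.8 × 10^-7: Ksp = 5.7 × 10^-29

Ksp ≈ 5.7 × 10^-29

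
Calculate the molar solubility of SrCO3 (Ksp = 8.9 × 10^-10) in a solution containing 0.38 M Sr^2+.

SrCO3(s) ⇌ Sr^2+(aq) + CO3^2-(aq)
Ksp = [Sr^2+][CO3^2-]
If s mol/L dissolves here, [Sr^2+] = 0.38 + s ≈ 0.38, [CO3^2-] = s (Ksp is small, so little additional dissolves).
Ksp ≈ 0.38 × s
s = 2.3 × 10^-9 M
Check: s = 2.3 × 10^-9 ≪ 0.38, so the approximation is valid.

s = 2.3e-9 M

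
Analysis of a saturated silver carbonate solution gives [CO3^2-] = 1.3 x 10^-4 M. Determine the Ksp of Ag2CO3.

8.8 x 10^-12

Ag2CO3(s) ⇌ 2 Ag^+ + CO3^2-
Stoichiometry gives [Ag^+] = (2/1)[CO3^2-] = 2.60 x 10^-4 M.
Ksp = [Ag^+]^2[CO3^2-]
Ksp = (2.60 x 10^-4)^2 × 1.3 × 10^-4 = 8.8 x 10^-12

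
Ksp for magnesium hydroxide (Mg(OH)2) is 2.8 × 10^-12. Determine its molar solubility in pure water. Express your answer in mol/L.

Mg(OH)2(s) ⇌ Mg^2+ + 2 OH^-
Ksp = [Mg^2+][OH^-]^2
With molar solubility s: [Mg^2+] = s, [OH^-] = 2s.
Ksp = s(2s)^2 = 4s^3
s^3 = 2.8 × 10^-12 / 4, so s = 8.9 x 10^-5 M

s ≈ 8.9 × 10^-5 M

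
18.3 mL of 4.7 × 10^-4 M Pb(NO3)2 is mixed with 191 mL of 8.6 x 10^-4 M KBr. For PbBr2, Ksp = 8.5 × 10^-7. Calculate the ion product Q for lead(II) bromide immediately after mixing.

2.5 x 10^-11

Total volume = 18.3 + 191 = 209.3 mL.
[Pb^2+] = 4.7 x 10^-4 × (18.3/209.3) = 4.11 × 10^-5 M
[Br^-] = 8.6 x 10^-4 × (191/209.3) = 7.85 × 10^-4 M
PbBr2(s) ⇌ Pb^2+ + 2 Br^-, so Q = [Pb^2+][Br^-]^2
Q = (4.11 × 10^-5)(7.85 × 10^-4)^2 = 2.5 x 10^-11
Q < Ksp, so no precipitate of PbBr2 forms.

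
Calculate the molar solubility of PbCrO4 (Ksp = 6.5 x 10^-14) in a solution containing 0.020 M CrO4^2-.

s = 3.3e-12 M

PbCrO4(s) <=> Pb^2+(aq) + CrO4^2-(aq)
Ksp = [Pb^2+][CrO4^2-]
Let s be the molar solubility in this solution. [Pb^2+] = s, [CrO4^2-] = 0.020 + s ≈ 0.020 (since the CrO4^2- already present dominates).
Ksp ≈ s × 0.020
s = 3.3 × 10^-12 M
Check: s = 3.3 × 10^-12 ≪ 0.020, so the approximation is valid.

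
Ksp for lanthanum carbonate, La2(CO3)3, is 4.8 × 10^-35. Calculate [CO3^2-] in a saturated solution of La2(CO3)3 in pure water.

[CO3^2-] ≈ 1.6 × 10^-7 M

La2(CO3)3(s) ⇌ 2 La^3+ + 3 CO3^2-
Ksp = [La^3+]^2[CO3^2-]^3
For each mole of La2(CO3)3 that dissolves: [La^3+] = 2s, [CO3^2-] = 3s.
So Ksp = (2s)^2 × (3s)^3 = 108s^5
s = (4.8 × 10^-35 / 108)^(1/5) = 5.36 × 10^-8 M
[CO3^2-] = 3s = 1.6 × 10^-7 M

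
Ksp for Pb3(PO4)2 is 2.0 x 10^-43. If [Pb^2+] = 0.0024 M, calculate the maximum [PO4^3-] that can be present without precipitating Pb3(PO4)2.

Pb3(PO4)2(s) <=> 3 Pb^2+ + 2 PO4^3-
Ksp = [Pb^2+]^3[PO4^3-]^2
Precipitation begins when Q = Ksp. With [Pb^2+] = 0.0024 M:
2.0 x 10^-43 = (0.0024)^3 × [PO4^3-]^2
[PO4^3-] = (2.0 x 10^-43 / 1.38 × 10^-8)^(1/2) = 3.8 × 10^-18 M

[PO4^3-] = 3.8 x 10^-18 M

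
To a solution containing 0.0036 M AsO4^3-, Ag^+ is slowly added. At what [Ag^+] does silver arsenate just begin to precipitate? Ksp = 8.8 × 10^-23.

Ag3AsO4(s) ⇌ 3 Ag^+(aq) + AsO4^3-(aq)
Ksp = [Ag^+]^3[AsO4^3-]
Precipitation begins when Q = Ksp. With [AsO4^3-] = 0.0036 M:
8.8 × 10^-23 = (0.0036) × [Ag^+]^3
[Ag^+] = (8.8 × 10^-23 / 3.6 × 10^-3)^(1/3) = 2.9 × 10^-7 M

2.9 × 10^-7 M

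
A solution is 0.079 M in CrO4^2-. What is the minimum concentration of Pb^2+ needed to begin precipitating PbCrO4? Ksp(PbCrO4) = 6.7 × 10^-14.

[Pb^2+] ≈ 8.5 × 10^-13 M

PbCrO4(s) ⇌ Pb^2+(aq) + CrO4^2-(aq)
Ksp = [Pb^2+][CrO4^2-]
Precipitation begins when Q = Ksp. With [CrO4^2-] = 0.079 M:
6.7 × 10^-14 = (0.079) × [Pb^2+]
[Pb^2+] = (6.7 × 10^-14 / 7.9 × 10^-2) = 8.5 x 10^-13 M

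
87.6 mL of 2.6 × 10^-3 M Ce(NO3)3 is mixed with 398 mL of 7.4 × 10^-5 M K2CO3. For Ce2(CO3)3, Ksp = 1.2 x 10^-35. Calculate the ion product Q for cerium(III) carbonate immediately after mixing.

Total volume = 87.6 + 398 = 485.6 mL.
[Ce^3+] = 2.6 x 10^-3 × (87.6/485.6) = 4.69 × 10^-4 M
[CO3^2-] = 7.4 × 10^-5 × (398/485.6) = 6.07 × 10^-5 M
Ce2(CO3)3(s) ⇌ 2 Ce^3+ + 3 CO3^2-, so Q = [Ce^3+]^2[CO3^2-]^3
Q = (4.69 × 10^-4)^2(6.07 × 10^-5)^3 = 4.9 × 10^-20
Q > Ksp, so Ce2(CO3)3 will precipitate.

Q ≈ 4.9e-20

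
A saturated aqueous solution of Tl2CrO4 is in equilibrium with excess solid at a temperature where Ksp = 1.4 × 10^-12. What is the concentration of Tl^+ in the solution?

[Tl^+] = 1.4 x 10^-4 M

Tl2CrO4(s) ⇌ 2 Tl^+(aq) + CrO4^2-(aq)
Ksp = [Tl^+]^2[CrO4^2-]
For each mole of Tl2CrO4 that dissolves: [Tl^+] = 2s, [CrO4^2-] = s.
So Ksp = (2s)^2 × s = 4s^3
s^3 = 1.4 × 10^-12 / 4, so s = 7.05 × 10^-5 M
[Tl^+] = 2s = 1.4 x 10^-4 M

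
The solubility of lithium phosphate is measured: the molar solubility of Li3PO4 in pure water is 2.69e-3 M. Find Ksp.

Li3PO4(s) ⇌ 3 Li^+ + PO4^3-
With molar solubility s: [Li^+] = 3s, [PO4^3-] = s.
Ksp = [Li^+]^3[PO4^3-]
Substituting: Ksp = (3s)^3s = 27s^4
Ksp = 27 × (2.69 × 10^-3)^4 = 1.41 × 10^-9

Ksp = 1.41 x 10^-9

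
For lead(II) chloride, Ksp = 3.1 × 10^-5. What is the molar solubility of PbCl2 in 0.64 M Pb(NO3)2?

s ≈ 3.5 x 10^-3 M

PbCl2(s) <=> Pb^2+ + 2 Cl^-
Ksp = [Pb^2+][Cl^-]^2
Let s be the molar solubility in this solution. [Pb^2+] = 0.64 + s ≈ 0.64, [Cl^-] = 2s (common-ion effect: Pb^2+ is already 0.64 M).
Ksp ≈ 0.64 × (2s)^2
s = 3.5 × 10^-3 M
Check: s = 3.5 x 10^-3 ≪ 0.64, so the approximation is valid.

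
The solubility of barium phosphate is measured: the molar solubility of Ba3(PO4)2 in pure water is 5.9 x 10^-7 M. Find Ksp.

Ba3(PO4)2(s) ⇌ 3 Ba^2+(aq) + 2 PO4^3-(aq)
Let s = molar solubility. Then [Ba^2+] = 3s and [PO4^3-] = 2s.
Ksp = [Ba^2+]^3[PO4^3-]^2
Substituting: Ksp = (3s)^3(2s)^2 = 108s^5
With s = 5.9 × 10^-7: Ksp = 7.7 × 10^-30

Ksp ≈ 7.7 × 10^-30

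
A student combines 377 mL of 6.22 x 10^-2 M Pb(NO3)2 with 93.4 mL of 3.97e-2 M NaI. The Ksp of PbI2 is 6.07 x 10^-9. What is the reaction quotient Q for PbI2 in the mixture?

Total volume = 377 + 93.4 = 470.4 mL.
[Pb^2+] = 6.22 x 10^-2 × (377/470.4) = 4.985 x 10^-2 M
[I^-] = 3.97 × 10^-2 × (93.4/470.4) = 7.883 × 10^-3 M
PbI2(s) ⇌ Pb^2+(aq) + 2 I^-(aq), so Q = [Pb^2+][I^-]^2
Q = (4.985 x 10^-2)(7.883 × 10^-3)^2 = 3.10 × 10^-6
Q > Ksp, so PbI2 will precipitate.

3.10 x 10^-6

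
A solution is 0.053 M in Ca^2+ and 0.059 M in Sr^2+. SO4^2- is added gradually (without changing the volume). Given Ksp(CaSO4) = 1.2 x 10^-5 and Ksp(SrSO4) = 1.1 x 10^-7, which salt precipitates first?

Each salt begins to precipitate when Q = Ksp, i.e. when [SO4^2-] reaches its threshold.
For CaSO4: 1.2 x 10^-5 = 0.053 × [SO4^2-]  ⇒  [SO4^2-] = 2.3 x 10^-4 M.
For SrSO4: 1.1 x 10^-7 = 0.059 × [SO4^2-]  ⇒  [SO4^2-] = 1.9 × 10^-6 M.
The salt with the lower threshold [SO4^2-] precipitates first: SrSO4.

SrSO4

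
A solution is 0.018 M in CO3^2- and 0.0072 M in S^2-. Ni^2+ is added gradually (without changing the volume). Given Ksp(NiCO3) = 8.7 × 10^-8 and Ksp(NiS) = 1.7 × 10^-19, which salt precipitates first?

NiS

Precipitation of each salt starts when its ion product equals its Ksp.
For NiCO3: 8.7 × 10^-8 = 0.018 × [Ni^2+]  ⇒  [Ni^2+] = 4.8 x 10^-6 M.
For NiS: 1.7 × 10^-19 = 0.0072 × [Ni^2+]  ⇒  [Ni^2+] = 2.4 x 10^-17 M.
The salt with the lower threshold [Ni^2+] precipitates first: NiS.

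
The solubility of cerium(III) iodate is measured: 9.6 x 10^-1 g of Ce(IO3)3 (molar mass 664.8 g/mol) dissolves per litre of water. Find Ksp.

1.2 × 10^-10

Molar solubility s = (9.6 × 10^-1 g/L) / (664.8 g/mol) = 1.44 × 10^-3 M.
Ce(IO3)3(s) <=> Ce^3+ + 3 IO3^-
With molar solubility s: [Ce^3+] = s, [IO3^-] = 3s.
Ksp = [Ce^3+][IO3^-]^3
Ksp = s(3s)^3 = 27s^4
With s = 1.44 x 10^-3: Ksp = 1.2 x 10^-10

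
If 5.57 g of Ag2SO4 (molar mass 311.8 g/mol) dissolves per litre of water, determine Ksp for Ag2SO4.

Molar solubility s = (5.57 g/L) / (311.8 g/mol) = 1.786 × 10^-2 M.
Ag2SO4(s) <=> 2 Ag^+(aq) + SO4^2-(aq)
With molar solubility s: [Ag^+] = 2s, [SO4^2-] = s.
Ksp = [Ag^+]^2[SO4^2-]
So Ksp = (2s)^2 × s = 4s^3
Ksp = 4 × (1.786 × 10^-2)^3 = 2.28 x 10^-5

Ksp ≈ 2.28e-5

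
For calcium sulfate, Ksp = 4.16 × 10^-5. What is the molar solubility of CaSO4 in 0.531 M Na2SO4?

s = 7.83 × 10^-5 M

CaSO4(s) ⇌ Ca^2+ + SO4^2-
Ksp = [Ca^2+][SO4^2-]
Let s = moles of CaSO4 that dissolve per litre. [Ca^2+] = s, [SO4^2-] = 0.531 + s ≈ 0.531 (common-ion effect: SO4^2- is already 0.531 M).
Ksp ≈ s × 0.531
s = 7.83 × 10^-5 M
Check: s = 7.8 × 10^-5 ≪ 0.531, so the approximation is valid.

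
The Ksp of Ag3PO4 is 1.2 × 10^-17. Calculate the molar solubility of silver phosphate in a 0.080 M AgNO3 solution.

Ag3PO4(s) ⇌ 3 Ag^+ + PO4^3-
Ksp = [Ag^+]^3[PO4^3-]
Let s be the molar solubility in this solution. [Ag^+] = 0.080 + 3s ≈ 0.080, [PO4^3-] = s (Ksp is small, so little additional dissolves).
Ksp ≈ (0.080)^3 × s
s = 2.3 × 10^-14 M
Check: 3s = 7.0 × 10^-14 ≪ 0.080, so the approximation is valid.

2.3 × 10^-14 M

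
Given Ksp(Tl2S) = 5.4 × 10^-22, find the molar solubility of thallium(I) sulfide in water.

Tl2S(s) ⇌ 2 Tl^+(aq) + S^2-(aq)
Ksp = [Tl^+]^2[S^2-]
For each mole of Tl2S that dissolves: [Tl^+] = 2s, [S^2-] = s.
So Ksp = (2s)^2 × s = 4s^3
Solving, s = (5.4 × 10^-22/4)^(1/3) = 5.1 × 10^-8 M

s = 5.1 x 10^-8 M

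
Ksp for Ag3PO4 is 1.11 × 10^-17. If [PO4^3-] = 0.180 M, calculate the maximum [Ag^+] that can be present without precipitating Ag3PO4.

Ag3PO4(s) ⇌ 3 Ag^+ + PO4^3-
Ksp = [Ag^+]^3[PO4^3-]
Precipitation begins when Q = Ksp. With [PO4^3-] = 0.180 M:
1.11 × 10^-17 = (0.180) × [Ag^+]^3
[Ag^+] = (1.11 × 10^-17 / 1.80 × 10^-1)^(1/3) = 3.95 × 10^-6 M

[Ag^+] ≈ 3.95e-6 M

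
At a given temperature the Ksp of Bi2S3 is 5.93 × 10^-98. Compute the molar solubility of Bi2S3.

1.41 x 10^-20 M

Bi2S3(s) <=> 2 Bi^3+(aq) + 3 S^2-(aq)
Ksp = [Bi^3+]^2[S^2-]^3
With molar solubility s: [Bi^3+] = 2s, [S^2-] = 3s.
So Ksp = (2s)^2 × (3s)^3 = 108s^5
s^5 = 5.93 × 10^-98 / 108, so s = 1.41 x 10^-20 M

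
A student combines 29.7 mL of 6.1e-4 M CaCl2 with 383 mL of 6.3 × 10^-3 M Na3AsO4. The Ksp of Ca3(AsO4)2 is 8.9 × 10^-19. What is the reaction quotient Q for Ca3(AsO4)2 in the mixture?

2.9 x 10^-18

Total volume = 29.7 + 383 = 412.7 mL.
[Ca^2+] = 6.1 × 10^-4 × (29.7/412.7) = 4.39 × 10^-5 M
[AsO4^3-] = 6.3 × 10^-3 × (383/412.7) = 5.85 x 10^-3 M
Ca3(AsO4)2(s) ⇌ 3 Ca^2+(aq) + 2 AsO4^3-(aq), so Q = [Ca^2+]^3[AsO4^3-]^2
Q = (4.39 × 10^-5)^3(5.85 × 10^-3)^2 = 2.9 x 10^-18
Q > Ksp, so Ca3(AsO4)2 will precipitate.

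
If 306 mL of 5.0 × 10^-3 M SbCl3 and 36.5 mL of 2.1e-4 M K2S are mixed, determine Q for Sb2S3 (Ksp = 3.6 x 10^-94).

2.2 × 10^-19

Total volume = 306 + 36.5 = 342.5 mL.
[Sb^3+] = 5.0 × 10^-3 × (306/342.5) = 4.47 × 10^-3 M
[S^2-] = 2.1 x 10^-4 × (36.5/342.5) = 2.24 × 10^-5 M
Sb2S3(s) ⇌ 2 Sb^3+(aq) + 3 S^2-(aq), so Q = [Sb^3+]^2[S^2-]^3
Q = (4.47 × 10^-3)^2(2.24 × 10^-5)^3 = 2.2 × 10^-19
Q > Ksp, so Sb2S3 will precipitate.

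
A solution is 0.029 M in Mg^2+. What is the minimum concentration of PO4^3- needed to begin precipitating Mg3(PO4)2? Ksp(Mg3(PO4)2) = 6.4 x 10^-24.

Mg3(PO4)2(s) ⇌ 3 Mg^2+(aq) + 2 PO4^3-(aq)
Ksp = [Mg^2+]^3[PO4^3-]^2
Precipitation begins when Q = Ksp. With [Mg^2+] = 0.029 M:
6.4 x 10^-24 = (0.029)^3 × [PO4^3-]^2
[PO4^3-] = (6.4 x 10^-24 / 2.44 × 10^-5)^(1/2) = 5.1 × 10^-10 M

[PO4^3-] = 5.1e-10 M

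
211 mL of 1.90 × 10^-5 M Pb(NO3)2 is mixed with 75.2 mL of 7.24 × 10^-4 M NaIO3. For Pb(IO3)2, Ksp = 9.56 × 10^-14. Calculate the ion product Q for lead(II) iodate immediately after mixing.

Q = 5.07 x 10^-13

Total volume = 211 + 75.2 = 286.2 mL.
[Pb^2+] = 1.90 x 10^-5 × (211/286.2) = 1.401 × 10^-5 M
[IO3^-] = 7.24 × 10^-4 × (75.2/286.2) = 1.902 × 10^-4 M
Pb(IO3)2(s) ⇌ Pb^2+ + 2 IO3^-, so Q = [Pb^2+][IO3^-]^2
Q = (1.401 x 10^-5)(1.902 × 10^-4)^2 = 5.07 x 10^-13
Q > Ksp, so Pb(IO3)2 will precipitate.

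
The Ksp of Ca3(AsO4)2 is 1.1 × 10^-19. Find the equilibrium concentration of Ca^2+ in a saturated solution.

[Ca^2+] ≈ 1.9e-4 M

Ca3(AsO4)2(s) ⇌ 3 Ca^2+ + 2 AsO4^3-
Ksp = [Ca^2+]^3[AsO4^3-]^2
With molar solubility s: [Ca^2+] = 3s, [AsO4^3-] = 2s.
Substituting: Ksp = (3s)^3(2s)^2 = 108s^5
Solving, s = (1.1 × 10^-19/108)^(1/5) = 6.33 x 10^-5 M
[Ca^2+] = 3s = 1.9 x 10^-4 M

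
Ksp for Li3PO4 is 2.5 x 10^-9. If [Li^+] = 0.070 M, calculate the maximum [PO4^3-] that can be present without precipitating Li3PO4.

7.3 × 10^-6 M

Li3PO4(s) <=> 3 Li^+ + PO4^3-
Ksp = [Li^+]^3[PO4^3-]
Precipitation begins when Q = Ksp. With [Li^+] = 0.070 M:
2.5 x 10^-9 = (0.070)^3 × [PO4^3-]
[PO4^3-] = (2.5 x 10^-9 / 3.43 x 10^-4) = 7.3 × 10^-6 M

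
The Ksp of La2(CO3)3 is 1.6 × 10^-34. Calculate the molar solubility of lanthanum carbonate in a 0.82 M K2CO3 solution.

s ≈ 8.5 × 10^-18 M

La2(CO3)3(s) ⇌ 2 La^3+ + 3 CO3^2-
Ksp = [La^3+]^2[CO3^2-]^3
Let s be the molar solubility in this solution. [La^3+] = 2s, [CO3^2-] = 0.82 + 3s ≈ 0.82 (Ksp is small, so little additional dissolves).
Ksp ≈ (2s)^2 × (0.82)^3
s = 8.5 x 10^-18 M
Check: 3s = 2.6 x 10^-17 ≪ 0.82, so the approximation is valid.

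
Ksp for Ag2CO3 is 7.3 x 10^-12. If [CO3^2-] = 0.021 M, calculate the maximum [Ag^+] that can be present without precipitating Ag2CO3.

[Ag^+] = 1.9 x 10^-5 M

Ag2CO3(s) <=> 2 Ag^+ + CO3^2-
Ksp = [Ag^+]^2[CO3^2-]
Precipitation begins when Q = Ksp. With [CO3^2-] = 0.021 M:
7.3 x 10^-12 = (0.021) × [Ag^+]^2
[Ag^+] = (7.3 x 10^-12 / 2.1 × 10^-2)^(1/2) = 1.9 x 10^-5 M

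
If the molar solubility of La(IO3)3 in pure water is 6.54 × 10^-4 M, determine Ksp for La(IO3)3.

4.94 × 10^-12

La(IO3)3(s) <=> La^3+ + 3 IO3^-
For each mole of La(IO3)3 that dissolves: [La^3+] = s, [IO3^-] = 3s.
Ksp = [La^3+][IO3^-]^3
So Ksp = s × (3s)^3 = 27s^4
With s = 6.54 × 10^-4: Ksp = 4.94 x 10^-12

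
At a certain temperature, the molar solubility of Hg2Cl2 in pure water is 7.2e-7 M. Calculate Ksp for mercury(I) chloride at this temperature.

Hg2Cl2(s) <=> Hg2^2+(aq) + 2 Cl^-(aq)
For each mole of Hg2Cl2 that dissolves: [Hg2^2+] = s, [Cl^-] = 2s.
Ksp = [Hg2^2+][Cl^-]^2
So Ksp = s × (2s)^2 = 4s^3
Ksp = 4 × (7.2 × 10^-7)^3 = 1.5 x 10^-18

Ksp ≈ 1.5 × 10^-18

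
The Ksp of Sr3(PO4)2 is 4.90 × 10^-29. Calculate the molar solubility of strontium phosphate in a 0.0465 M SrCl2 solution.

s = 3.49 × 10^-13 M

Sr3(PO4)2(s) ⇌ 3 Sr^2+ + 2 PO4^3-
Ksp = [Sr^2+]^3[PO4^3-]^2
Let s be the molar solubility in this solution. [Sr^2+] = 0.0465 + 3s ≈ 0.0465, [PO4^3-] = 2s (since Sr^2+ from SrCl2 dominates).
Ksp ≈ (0.0465)^3 × (2s)^2
s = 3.49 x 10^-13 M
Check: 3s = 1.0 × 10^-12 ≪ 0.0465, so the approximation is valid.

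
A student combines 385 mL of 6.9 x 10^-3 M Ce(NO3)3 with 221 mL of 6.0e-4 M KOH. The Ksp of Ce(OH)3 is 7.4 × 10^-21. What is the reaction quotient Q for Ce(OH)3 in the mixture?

Total volume = 385 + 221 = 606 mL.
[Ce^3+] = 6.9 x 10^-3 × (385/606) = 4.38 × 10^-3 M
[OH^-] = 6.0 × 10^-4 × (221/606) = 2.19 × 10^-4 M
Ce(OH)3(s) ⇌ Ce^3+(aq) + 3 OH^-(aq), so Q = [Ce^3+][OH^-]^3
Q = (4.38 x 10^-3)(2.19 × 10^-4)^3 = 4.6 × 10^-14
Q > Ksp, so Ce(OH)3 will precipitate.

Q ≈ 4.6 x 10^-14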